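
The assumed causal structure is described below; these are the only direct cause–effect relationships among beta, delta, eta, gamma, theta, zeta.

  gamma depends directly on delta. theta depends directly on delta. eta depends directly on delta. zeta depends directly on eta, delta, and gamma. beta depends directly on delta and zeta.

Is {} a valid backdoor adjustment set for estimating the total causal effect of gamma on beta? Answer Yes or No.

Backdoor paths from gamma to beta (paths whose first edge points into gamma):
  P1: gamma <- delta -> eta -> zeta -> beta
  P2: gamma <- delta -> zeta -> beta
  P3: gamma <- delta -> beta
Condition 1 (no descendant of gamma in the set): holds — descendants of gamma are {beta, zeta}; none are in {}.
Condition 2 (every backdoor path blocked by {}):
  P1: open — no interior node is in the conditioning set.
  P2: open — no interior node is in the conditioning set.
  P3: open — no interior node is in the conditioning set.
{} does not satisfy the backdoor criterion.

No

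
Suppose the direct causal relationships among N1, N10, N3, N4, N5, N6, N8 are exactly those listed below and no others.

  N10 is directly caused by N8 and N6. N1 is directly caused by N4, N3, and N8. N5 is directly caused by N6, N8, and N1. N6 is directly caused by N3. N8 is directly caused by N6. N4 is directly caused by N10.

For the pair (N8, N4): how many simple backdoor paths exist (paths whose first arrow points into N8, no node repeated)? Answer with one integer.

3

A backdoor path from N8 to N4 is any simple undirected path whose first edge points into N8 (i.e. leaves N8 via a parent).
Parents of N8: {N6}.
Enumerating:
  P1: N8 <- N6 <- N3 -> N1 <- N4
  P2: N8 <- N6 -> N10 -> N4
  P3: N8 <- N6 -> N5 <- N1 <- N4
That exhausts the simple backdoor paths. Count: 3.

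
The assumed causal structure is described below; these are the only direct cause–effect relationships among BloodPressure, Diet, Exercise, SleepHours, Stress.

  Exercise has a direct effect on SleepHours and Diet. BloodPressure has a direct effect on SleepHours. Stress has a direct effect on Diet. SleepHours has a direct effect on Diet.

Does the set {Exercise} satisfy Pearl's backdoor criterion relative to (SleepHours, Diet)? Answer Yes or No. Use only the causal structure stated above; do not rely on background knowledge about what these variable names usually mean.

Backdoor paths from SleepHours to Diet (paths whose first edge points into SleepHours):
  P1: SleepHours <- Exercise -> Diet
Condition 1 (no descendant of SleepHours in the set): holds — descendants of SleepHours are {Diet}; none are in {Exercise}.
Condition 2 (every backdoor path blocked by {Exercise}):
  P1: blocked at fork node Exercise ∈ conditioning set.
{Exercise} satisfies the backdoor criterion.

Yes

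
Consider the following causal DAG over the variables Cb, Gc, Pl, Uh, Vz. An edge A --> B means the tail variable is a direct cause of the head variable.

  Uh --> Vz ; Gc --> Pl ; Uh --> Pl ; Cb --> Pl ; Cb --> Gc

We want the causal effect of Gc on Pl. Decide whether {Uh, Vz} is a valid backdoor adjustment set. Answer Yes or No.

No

Backdoor paths from Gc to Pl (paths whose first edge points into Gc):
  P1: Gc <- Cb -> Pl
Condition 1 (no descendant of Gc in the set): holds — descendants of Gc are {Pl}; none are in {Uh, Vz}.
Condition 2 (every backdoor path blocked by {Uh, Vz}):
  P1: open — no interior node is in the conditioning set.
{Uh, Vz} does not satisfy the backdoor criterion.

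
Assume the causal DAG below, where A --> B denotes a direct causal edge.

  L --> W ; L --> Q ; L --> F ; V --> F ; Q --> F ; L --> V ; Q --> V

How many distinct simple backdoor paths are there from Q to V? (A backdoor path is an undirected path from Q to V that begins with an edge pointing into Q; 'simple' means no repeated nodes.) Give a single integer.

2

A backdoor path from Q to V is any simple undirected path whose first edge points into Q (i.e. leaves Q via a parent).
Parents of Q: {L}.
Enumerating:
  P1: Q <- L -> V
  P2: Q <- L -> F <- V
That exhausts the simple backdoor paths. Count: 2.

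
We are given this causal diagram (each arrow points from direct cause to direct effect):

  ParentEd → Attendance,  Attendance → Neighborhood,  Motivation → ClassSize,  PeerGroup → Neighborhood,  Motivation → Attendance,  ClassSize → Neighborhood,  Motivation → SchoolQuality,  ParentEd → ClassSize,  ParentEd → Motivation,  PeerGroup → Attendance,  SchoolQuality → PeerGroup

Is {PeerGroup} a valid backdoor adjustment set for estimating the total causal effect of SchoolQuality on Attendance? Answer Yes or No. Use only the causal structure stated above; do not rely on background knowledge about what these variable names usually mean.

No

Backdoor paths from SchoolQuality to Attendance (paths whose first edge points into SchoolQuality):
  P1: SchoolQuality <- Motivation <- ParentEd -> ClassSize -> Neighborhood <- PeerGroup -> Attendance
  P2: SchoolQuality <- Motivation <- ParentEd -> ClassSize -> Neighborhood <- Attendance
  P3: SchoolQuality <- Motivation <- ParentEd -> Attendance
  P4: SchoolQuality <- Motivation -> ClassSize <- ParentEd -> Attendance
  P5: SchoolQuality <- Motivation -> ClassSize -> Neighborhood <- PeerGroup -> Attendance
  P6: SchoolQuality <- Motivation -> ClassSize -> Neighborhood <- Attendance
  P7: SchoolQuality <- Motivation -> Attendance
Condition 1 (no descendant of SchoolQuality in the set): FAILS — PeerGroup is a descendant of SchoolQuality.
Condition 2 (every backdoor path blocked by {PeerGroup}):
  P1: blocked at collider Neighborhood (neither it nor any descendant is in the conditioning set).
  P2: blocked at collider Neighborhood (neither it nor any descendant is in the conditioning set).
  P3: open — no interior node is in the conditioning set.
  P4: blocked at collider ClassSize (neither it nor any descendant is in the conditioning set).
  P5: blocked at collider Neighborhood (neither it nor any descendant is in the conditioning set).
  P6: blocked at collider Neighborhood (neither it nor any descendant is in the conditioning set).
  P7: open — no interior node is in the conditioning set.
{PeerGroup} does not satisfy the backdoor criterion.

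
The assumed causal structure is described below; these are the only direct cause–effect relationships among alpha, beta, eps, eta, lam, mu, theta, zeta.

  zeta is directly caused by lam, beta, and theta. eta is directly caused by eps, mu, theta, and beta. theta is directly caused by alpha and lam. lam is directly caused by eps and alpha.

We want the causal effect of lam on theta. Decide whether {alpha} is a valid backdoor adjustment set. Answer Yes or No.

Yes

Backdoor paths from lam to theta (paths whose first edge points into lam):
  P1: lam <- eps -> eta <- beta -> zeta <- theta
  P2: lam <- eps -> eta <- theta
  P3: lam <- alpha -> theta
Condition 1 (no descendant of lam in the set): holds — descendants of lam are {eta, theta, zeta}; none are in {alpha}.
Condition 2 (every backdoor path blocked by {alpha}):
  P1: blocked at collider eta (neither it nor any descendant is in the conditioning set).
  P2: blocked at collider eta (neither it nor any descendant is in the conditioning set).
  P3: blocked at fork node alpha ∈ conditioning set.
{alpha} satisfies the backdoor criterion.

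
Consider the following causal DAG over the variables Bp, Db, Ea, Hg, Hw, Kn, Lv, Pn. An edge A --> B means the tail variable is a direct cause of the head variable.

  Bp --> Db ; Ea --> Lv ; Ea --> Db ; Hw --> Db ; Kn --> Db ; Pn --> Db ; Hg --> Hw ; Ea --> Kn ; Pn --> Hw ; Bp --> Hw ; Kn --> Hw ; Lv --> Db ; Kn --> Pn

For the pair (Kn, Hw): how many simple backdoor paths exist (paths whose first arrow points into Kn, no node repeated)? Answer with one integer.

A backdoor path from Kn to Hw is any simple undirected path whose first edge points into Kn (i.e. leaves Kn via a parent).
Parents of Kn: {Ea}.
Enumerating:
  P1: Kn <- Ea -> Lv -> Db <- Bp -> Hw
  P2: Kn <- Ea -> Lv -> Db <- Pn -> Hw
  P3: Kn <- Ea -> Lv -> Db <- Hw
  P4: Kn <- Ea -> Db <- Bp -> Hw
  P5: Kn <- Ea -> Db <- Pn -> Hw
  P6: Kn <- Ea -> Db <- Hw
That exhausts the simple backdoor paths. Count: 6.

6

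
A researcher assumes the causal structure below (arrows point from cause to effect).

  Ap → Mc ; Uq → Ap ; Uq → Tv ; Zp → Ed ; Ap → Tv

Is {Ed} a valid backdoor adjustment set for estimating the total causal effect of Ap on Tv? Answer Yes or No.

Backdoor paths from Ap to Tv (paths whose first edge points into Ap):
  P1: Ap <- Uq -> Tv
Condition 1 (no descendant of Ap in the set): holds — descendants of Ap are {Mc, Tv}; none are in {Ed}.
Condition 2 (every backdoor path blocked by {Ed}):
  P1: open — no interior node is in the conditioning set.
{Ed} does not satisfy the backdoor criterion.

No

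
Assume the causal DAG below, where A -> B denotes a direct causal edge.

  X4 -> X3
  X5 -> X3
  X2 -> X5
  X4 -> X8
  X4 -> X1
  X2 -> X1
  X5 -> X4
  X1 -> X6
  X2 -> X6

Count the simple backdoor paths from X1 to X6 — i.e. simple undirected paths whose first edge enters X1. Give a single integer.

3

A backdoor path from X1 to X6 is any simple undirected path whose first edge points into X1 (i.e. leaves X1 via a parent).
Parents of X1: {X2, X4}.
Enumerating:
  P1: X1 <- X2 -> X6
  P2: X1 <- X4 <- X5 <- X2 -> X6
  P3: X1 <- X4 -> X3 <- X5 <- X2 -> X6
That exhausts the simple backdoor paths. Count: 3.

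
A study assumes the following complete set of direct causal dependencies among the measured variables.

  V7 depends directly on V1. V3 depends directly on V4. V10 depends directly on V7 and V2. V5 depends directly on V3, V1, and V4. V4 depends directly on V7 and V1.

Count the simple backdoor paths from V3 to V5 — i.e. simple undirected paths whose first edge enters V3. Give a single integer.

A backdoor path from V3 to V5 is any simple undirected path whose first edge points into V3 (i.e. leaves V3 via a parent).
Parents of V3: {V4}.
Enumerating:
  P1: V3 <- V4 <- V1 -> V5
  P2: V3 <- V4 <- V7 <- V1 -> V5
  P3: V3 <- V4 -> V5
That exhausts the simple backdoor paths. Count: 3.

3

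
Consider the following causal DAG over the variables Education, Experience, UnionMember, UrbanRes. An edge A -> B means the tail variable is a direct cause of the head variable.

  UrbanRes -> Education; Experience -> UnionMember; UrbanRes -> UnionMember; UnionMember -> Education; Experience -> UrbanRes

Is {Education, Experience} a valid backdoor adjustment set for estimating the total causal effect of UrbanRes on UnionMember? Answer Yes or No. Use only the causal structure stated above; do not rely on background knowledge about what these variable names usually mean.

No

Backdoor paths from UrbanRes to UnionMember (paths whose first edge points into UrbanRes):
  P1: UrbanRes <- Experience -> UnionMember
Condition 1 (no descendant of UrbanRes in the set): FAILS — Education is a descendant of UrbanRes.
Condition 2 (every backdoor path blocked by {Education, Experience}):
  P1: blocked at fork node Experience ∈ conditioning set.
{Education, Experience} does not satisfy the backdoor criterion.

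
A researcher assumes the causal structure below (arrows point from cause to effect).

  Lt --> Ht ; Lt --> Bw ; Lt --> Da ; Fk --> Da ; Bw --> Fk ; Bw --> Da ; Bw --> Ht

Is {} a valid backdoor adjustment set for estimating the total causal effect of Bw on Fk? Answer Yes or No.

Backdoor paths from Bw to Fk (paths whose first edge points into Bw):
  P1: Bw <- Lt -> Da <- Fk
Condition 1 (no descendant of Bw in the set): holds — descendants of Bw are {Da, Fk, Ht}; none are in {}.
Condition 2 (every backdoor path blocked by {}):
  P1: blocked at collider Da (neither it nor any descendant is in the conditioning set).
{} satisfies the backdoor criterion.

Yes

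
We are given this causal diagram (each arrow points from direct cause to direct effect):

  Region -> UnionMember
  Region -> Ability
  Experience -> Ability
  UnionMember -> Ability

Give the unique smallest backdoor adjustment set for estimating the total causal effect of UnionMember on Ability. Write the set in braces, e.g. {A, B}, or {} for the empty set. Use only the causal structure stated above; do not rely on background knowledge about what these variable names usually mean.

Variables eligible for adjustment (non-descendants of UnionMember, excluding UnionMember and Ability): {Experience, Region}.
Backdoor paths from UnionMember to Ability:
  P1: UnionMember <- Region -> Ability
The empty set is not sufficient: P1 (UnionMember <- Region -> Ability) has no collider blocking it and no conditioned non-collider, so it is open.
Try {Region}:
  P1: blocked at fork node Region ∈ conditioning set.
{Region} contains no descendant of UnionMember and blocks every backdoor path.
No other singleton works — e.g. {Experience} leaves P1 open — so {Region} is the unique smallest valid adjustment set.

{Region}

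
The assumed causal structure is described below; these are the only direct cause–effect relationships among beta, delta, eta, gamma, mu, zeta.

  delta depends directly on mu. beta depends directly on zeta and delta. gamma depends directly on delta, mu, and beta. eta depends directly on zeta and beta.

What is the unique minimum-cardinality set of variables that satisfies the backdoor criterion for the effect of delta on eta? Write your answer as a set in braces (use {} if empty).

{}

Variables eligible for adjustment (non-descendants of delta, excluding delta and eta): {mu, zeta}.
Backdoor paths from delta to eta:
  P1: delta <- mu -> gamma <- beta <- zeta -> eta
  P2: delta <- mu -> gamma <- beta -> eta
Each backdoor path contains an unconditioned collider, so every path is already blocked with the empty conditioning set:
  P1: blocked at collider gamma (neither it nor any descendant is in the conditioning set).
  P2: blocked at collider gamma (neither it nor any descendant is in the conditioning set).
The empty set is therefore the unique smallest valid set.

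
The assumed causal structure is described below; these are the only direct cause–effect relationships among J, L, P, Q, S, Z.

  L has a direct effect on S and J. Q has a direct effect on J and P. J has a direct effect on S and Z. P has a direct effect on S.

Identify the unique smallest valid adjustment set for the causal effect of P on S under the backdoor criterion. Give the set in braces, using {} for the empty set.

Variables eligible for adjustment (non-descendants of P, excluding P and S): {J, L, Q, Z}.
Backdoor paths from P to S:
  P1: P <- Q -> J <- L -> S
  P2: P <- Q -> J -> S
The empty set is not sufficient: P2 (P <- Q -> J -> S) has no collider blocking it and no conditioned non-collider, so it is open.
Try {Q}:
  P1: blocked at fork node Q ∈ conditioning set.
  P2: blocked at fork node Q ∈ conditioning set.
{Q} contains no descendant of P and blocks every backdoor path.
No other singleton works — e.g. {L} leaves P2 open — so {Q} is the unique smallest valid adjustment set.

{Q}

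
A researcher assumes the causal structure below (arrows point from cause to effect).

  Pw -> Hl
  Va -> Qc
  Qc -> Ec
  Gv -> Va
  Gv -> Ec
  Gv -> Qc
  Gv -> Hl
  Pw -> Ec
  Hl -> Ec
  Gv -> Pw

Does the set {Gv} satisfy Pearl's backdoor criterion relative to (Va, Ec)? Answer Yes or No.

Yes

Backdoor paths from Va to Ec (paths whose first edge points into Va):
  P1: Va <- Gv -> Pw -> Hl -> Ec
  P2: Va <- Gv -> Pw -> Ec
  P3: Va <- Gv -> Hl <- Pw -> Ec
  P4: Va <- Gv -> Hl -> Ec
  P5: Va <- Gv -> Qc -> Ec
  P6: Va <- Gv -> Ec
Condition 1 (no descendant of Va in the set): holds — descendants of Va are {Ec, Qc}; none are in {Gv}.
Condition 2 (every backdoor path blocked by {Gv}):
  P1: blocked at fork node Gv ∈ conditioning set.
  P2: blocked at fork node Gv ∈ conditioning set.
  P3: blocked at fork node Gv ∈ conditioning set.
  P4: blocked at fork node Gv ∈ conditioning set.
  P5: blocked at fork node Gv ∈ conditioning set.
  P6: blocked at fork node Gv ∈ conditioning set.
{Gv} satisfies the backdoor criterion.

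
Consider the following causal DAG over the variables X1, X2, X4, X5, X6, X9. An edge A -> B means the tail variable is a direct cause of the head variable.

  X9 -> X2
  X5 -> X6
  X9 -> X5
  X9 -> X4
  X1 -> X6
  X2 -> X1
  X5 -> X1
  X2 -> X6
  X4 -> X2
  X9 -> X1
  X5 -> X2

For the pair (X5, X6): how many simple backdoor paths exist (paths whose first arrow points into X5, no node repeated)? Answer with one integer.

A backdoor path from X5 to X6 is any simple undirected path whose first edge points into X5 (i.e. leaves X5 via a parent).
Parents of X5: {X9}.
Enumerating:
  P1: X5 <- X9 -> X4 -> X2 -> X1 -> X6
  P2: X5 <- X9 -> X4 -> X2 -> X6
  P3: X5 <- X9 -> X2 -> X1 -> X6
  P4: X5 <- X9 -> X2 -> X6
  P5: X5 <- X9 -> X1 <- X2 -> X6
  P6: X5 <- X9 -> X1 -> X6
That exhausts the simple backdoor paths. Count: 6.

6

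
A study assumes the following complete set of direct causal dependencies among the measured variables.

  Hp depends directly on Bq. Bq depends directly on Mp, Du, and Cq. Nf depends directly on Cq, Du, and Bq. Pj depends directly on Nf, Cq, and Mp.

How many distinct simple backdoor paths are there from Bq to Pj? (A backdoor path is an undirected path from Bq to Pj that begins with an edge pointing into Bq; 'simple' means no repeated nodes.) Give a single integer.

5

A backdoor path from Bq to Pj is any simple undirected path whose first edge points into Bq (i.e. leaves Bq via a parent).
Parents of Bq: {Cq, Du, Mp}.
Enumerating:
  P1: Bq <- Cq -> Nf -> Pj
  P2: Bq <- Cq -> Pj
  P3: Bq <- Mp -> Pj
  P4: Bq <- Du -> Nf <- Cq -> Pj
  P5: Bq <- Du -> Nf -> Pj
That exhausts the simple backdoor paths. Count: 5.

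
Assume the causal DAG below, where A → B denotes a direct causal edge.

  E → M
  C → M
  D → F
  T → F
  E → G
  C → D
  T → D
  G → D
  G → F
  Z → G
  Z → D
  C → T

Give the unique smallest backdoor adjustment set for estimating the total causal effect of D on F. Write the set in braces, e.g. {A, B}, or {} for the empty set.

Variables eligible for adjustment (non-descendants of D, excluding D and F): {C, E, G, M, T, Z}.
Backdoor paths from D to F:
  P1: D <- C -> T -> F
  P2: D <- C -> M <- E -> G -> F
  P3: D <- Z -> G <- E -> M <- C -> T -> F
  P4: D <- Z -> G -> F
  P5: D <- T <- C -> M <- E -> G -> F
  P6: D <- T -> F
  P7: D <- G <- E -> M <- C -> T -> F
  P8: D <- G -> F
The empty set is not sufficient: P1 (D <- C -> T -> F) has no collider blocking it and no conditioned non-collider, so it is open.
Try {G, T}:
  P1: blocked at chain node T ∈ conditioning set.
  P2: blocked at collider M (neither it nor any descendant is in the conditioning set).
  P3: blocked at collider M (neither it nor any descendant is in the conditioning set).
  P4: blocked at chain node G ∈ conditioning set.
  P5: blocked at chain node T ∈ conditioning set.
  P6: blocked at fork node T ∈ conditioning set.
  P7: blocked at chain node G ∈ conditioning set.
  P8: blocked at fork node G ∈ conditioning set.
{G, T} contains no descendant of D and blocks every backdoor path.
Every element of {G, T} is needed (dropping G leaves P4 open; dropping T leaves P1 open), so no proper subset is valid.
Among all size-2 subsets of the eligible variables, only {G, T} blocks every backdoor path, so it is the unique smallest valid adjustment set.

{G, T}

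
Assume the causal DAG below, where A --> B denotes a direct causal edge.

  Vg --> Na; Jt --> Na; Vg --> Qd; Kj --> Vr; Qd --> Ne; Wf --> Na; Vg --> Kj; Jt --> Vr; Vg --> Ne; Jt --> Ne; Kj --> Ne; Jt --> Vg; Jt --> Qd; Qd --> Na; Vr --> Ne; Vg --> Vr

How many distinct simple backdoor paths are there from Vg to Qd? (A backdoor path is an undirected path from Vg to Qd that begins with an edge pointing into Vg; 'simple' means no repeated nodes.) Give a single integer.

5

A backdoor path from Vg to Qd is any simple undirected path whose first edge points into Vg (i.e. leaves Vg via a parent).
Parents of Vg: {Jt}.
Enumerating:
  P1: Vg <- Jt -> Qd
  P2: Vg <- Jt -> Na <- Qd
  P3: Vg <- Jt -> Vr <- Kj -> Ne <- Qd
  P4: Vg <- Jt -> Vr -> Ne <- Qd
  P5: Vg <- Jt -> Ne <- Qd
That exhausts the simple backdoor paths. Count: 5.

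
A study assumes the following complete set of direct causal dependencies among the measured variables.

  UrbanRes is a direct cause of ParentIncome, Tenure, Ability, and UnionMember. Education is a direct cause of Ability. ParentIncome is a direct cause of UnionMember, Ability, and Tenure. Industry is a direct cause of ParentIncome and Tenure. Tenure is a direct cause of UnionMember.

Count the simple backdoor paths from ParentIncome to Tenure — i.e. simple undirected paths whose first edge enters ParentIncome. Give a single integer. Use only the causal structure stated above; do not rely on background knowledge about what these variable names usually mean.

A backdoor path from ParentIncome to Tenure is any simple undirected path whose first edge points into ParentIncome (i.e. leaves ParentIncome via a parent).
Parents of ParentIncome: {Industry, UrbanRes}.
Enumerating:
  P1: ParentIncome <- Industry -> Tenure
  P2: ParentIncome <- UrbanRes -> Tenure
  P3: ParentIncome <- UrbanRes -> UnionMember <- Tenure
That exhausts the simple backdoor paths. Count: 3.

3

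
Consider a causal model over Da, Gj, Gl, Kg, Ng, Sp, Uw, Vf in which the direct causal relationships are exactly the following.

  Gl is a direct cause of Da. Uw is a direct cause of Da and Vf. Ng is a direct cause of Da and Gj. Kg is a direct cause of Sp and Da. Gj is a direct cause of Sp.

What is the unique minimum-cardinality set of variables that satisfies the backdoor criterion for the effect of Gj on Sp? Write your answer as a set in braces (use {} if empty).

{}

Variables eligible for adjustment (non-descendants of Gj, excluding Gj and Sp): {Da, Gl, Kg, Ng, Uw, Vf}.
Backdoor paths from Gj to Sp:
  P1: Gj <- Ng -> Da <- Kg -> Sp
Each backdoor path contains an unconditioned collider, so every path is already blocked with the empty conditioning set:
  P1: blocked at collider Da (neither it nor any descendant is in the conditioning set).
The empty set is therefore the unique smallest valid set.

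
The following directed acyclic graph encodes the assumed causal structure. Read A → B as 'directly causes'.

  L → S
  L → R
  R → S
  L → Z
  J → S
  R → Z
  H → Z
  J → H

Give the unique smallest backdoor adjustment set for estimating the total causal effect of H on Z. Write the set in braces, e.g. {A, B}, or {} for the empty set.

{}

Variables eligible for adjustment (non-descendants of H, excluding H and Z): {J, L, R, S}.
Backdoor paths from H to Z:
  P1: H <- J -> S <- L -> R -> Z
  P2: H <- J -> S <- L -> Z
  P3: H <- J -> S <- R <- L -> Z
  P4: H <- J -> S <- R -> Z
Each backdoor path contains an unconditioned collider, so every path is already blocked with the empty conditioning set:
  P1: blocked at collider S (neither it nor any descendant is in the conditioning set).
  P2: blocked at collider S (neither it nor any descendant is in the conditioning set).
  P3: blocked at collider S (neither it nor any descendant is in the conditioning set).
  P4: blocked at collider S (neither it nor any descendant is in the conditioning set).
The empty set is therefore the unique smallest valid set.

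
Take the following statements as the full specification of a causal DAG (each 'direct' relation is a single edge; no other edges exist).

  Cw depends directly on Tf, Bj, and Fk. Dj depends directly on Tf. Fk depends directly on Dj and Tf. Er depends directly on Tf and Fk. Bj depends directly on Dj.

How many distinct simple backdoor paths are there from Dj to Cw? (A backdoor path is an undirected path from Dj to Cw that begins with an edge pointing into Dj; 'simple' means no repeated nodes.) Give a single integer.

3

A backdoor path from Dj to Cw is any simple undirected path whose first edge points into Dj (i.e. leaves Dj via a parent).
Parents of Dj: {Tf}.
Enumerating:
  P1: Dj <- Tf -> Fk -> Cw
  P2: Dj <- Tf -> Er <- Fk -> Cw
  P3: Dj <- Tf -> Cw
That exhausts the simple backdoor paths. Count: 3.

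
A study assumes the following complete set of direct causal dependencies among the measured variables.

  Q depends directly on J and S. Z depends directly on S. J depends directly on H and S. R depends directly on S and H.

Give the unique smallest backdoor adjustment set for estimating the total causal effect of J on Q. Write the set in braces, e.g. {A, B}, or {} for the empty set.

Variables eligible for adjustment (non-descendants of J, excluding J and Q): {H, R, S, Z}.
Backdoor paths from J to Q:
  P1: J <- S -> Q
  P2: J <- H -> R <- S -> Q
The empty set is not sufficient: P1 (J <- S -> Q) has no collider blocking it and no conditioned non-collider, so it is open.
Try {S}:
  P1: blocked at fork node S ∈ conditioning set.
  P2: blocked at collider R (neither it nor any descendant is in the conditioning set).
{S} contains no descendant of J and blocks every backdoor path.
No other singleton works — e.g. {H} leaves P1 open — so {S} is the unique smallest valid adjustment set.

{S}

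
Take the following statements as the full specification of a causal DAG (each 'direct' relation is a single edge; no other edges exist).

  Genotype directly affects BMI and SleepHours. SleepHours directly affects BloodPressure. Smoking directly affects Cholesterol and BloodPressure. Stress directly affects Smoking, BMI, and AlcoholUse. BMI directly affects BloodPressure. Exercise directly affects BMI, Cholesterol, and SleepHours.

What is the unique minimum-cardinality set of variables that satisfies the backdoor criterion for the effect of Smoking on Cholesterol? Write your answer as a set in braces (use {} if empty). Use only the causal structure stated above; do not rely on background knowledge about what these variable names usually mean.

Variables eligible for adjustment (non-descendants of Smoking, excluding Smoking and Cholesterol): {AlcoholUse, BMI, Exercise, Genotype, SleepHours, Stress}.
Backdoor paths from Smoking to Cholesterol:
  P1: Smoking <- Stress -> BMI <- Exercise -> Cholesterol
  P2: Smoking <- Stress -> BMI <- Genotype -> SleepHours <- Exercise -> Cholesterol
  P3: Smoking <- Stress -> BMI -> BloodPressure <- SleepHours <- Exercise -> Cholesterol
Each backdoor path contains an unconditioned collider, so every path is already blocked with the empty conditioning set:
  P1: blocked at collider BMI (neither it nor any descendant is in the conditioning set).
  P2: blocked at collider BMI (neither it nor any descendant is in the conditioning set).
  P3: blocked at collider BloodPressure (neither it nor any descendant is in the conditioning set).
The empty set is therefore the unique smallest valid set.

{}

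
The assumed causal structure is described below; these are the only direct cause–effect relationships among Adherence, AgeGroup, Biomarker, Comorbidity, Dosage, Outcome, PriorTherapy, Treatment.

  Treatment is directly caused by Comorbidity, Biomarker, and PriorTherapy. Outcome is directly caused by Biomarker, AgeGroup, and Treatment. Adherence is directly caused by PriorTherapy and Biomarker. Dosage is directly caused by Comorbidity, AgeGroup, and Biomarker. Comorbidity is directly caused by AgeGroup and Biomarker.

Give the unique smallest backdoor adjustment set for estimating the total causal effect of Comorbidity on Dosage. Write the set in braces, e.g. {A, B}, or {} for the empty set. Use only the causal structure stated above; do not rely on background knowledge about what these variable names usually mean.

{AgeGroup, Biomarker}

Variables eligible for adjustment (non-descendants of Comorbidity, excluding Comorbidity and Dosage): {Adherence, AgeGroup, Biomarker, PriorTherapy}.
Backdoor paths from Comorbidity to Dosage:
  P1: Comorbidity <- Biomarker -> Adherence <- PriorTherapy -> Treatment -> Outcome <- AgeGroup -> Dosage
  P2: Comorbidity <- Biomarker -> Treatment -> Outcome <- AgeGroup -> Dosage
  P3: Comorbidity <- Biomarker -> Dosage
  P4: Comorbidity <- Biomarker -> Outcome <- AgeGroup -> Dosage
  P5: Comorbidity <- AgeGroup -> Dosage
  P6: Comorbidity <- AgeGroup -> Outcome <- Biomarker -> Dosage
  P7: Comorbidity <- AgeGroup -> Outcome <- Treatment <- Biomarker -> Dosage
  P8: Comorbidity <- AgeGroup -> Outcome <- Treatment <- PriorTherapy -> Adherence <- Biomarker -> Dosage
The empty set is not sufficient: P3 (Comorbidity <- Biomarker -> Dosage) has no collider blocking it and no conditioned non-collider, so it is open.
Try {AgeGroup, Biomarker}:
  P1: blocked at fork node Biomarker ∈ conditioning set.
  P2: blocked at fork node Biomarker ∈ conditioning set.
  P3: blocked at fork node Biomarker ∈ conditioning set.
  P4: blocked at fork node Biomarker ∈ conditioning set.
  P5: blocked at fork node AgeGroup ∈ conditioning set.
  P6: blocked at fork node AgeGroup ∈ conditioning set.
  P7: blocked at fork node AgeGroup ∈ conditioning set.
  P8: blocked at fork node AgeGroup ∈ conditioning set.
{AgeGroup, Biomarker} contains no descendant of Comorbidity and blocks every backdoor path.
Every element of {AgeGroup, Biomarker} is needed (dropping AgeGroup leaves P5 open; dropping Biomarker leaves P3 open), so no proper subset is valid.
Among all size-2 subsets of the eligible variables, only {AgeGroup, Biomarker} blocks every backdoor path, so it is the unique smallest valid adjustment set.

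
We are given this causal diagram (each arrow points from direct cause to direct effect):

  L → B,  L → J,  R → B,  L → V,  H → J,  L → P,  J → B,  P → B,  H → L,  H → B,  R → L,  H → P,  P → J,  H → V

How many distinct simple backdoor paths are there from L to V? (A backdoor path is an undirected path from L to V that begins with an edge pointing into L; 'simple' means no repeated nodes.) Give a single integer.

6

A backdoor path from L to V is any simple undirected path whose first edge points into L (i.e. leaves L via a parent).
Parents of L: {H, R}.
Enumerating:
  P1: L <- R -> B <- H -> V
  P2: L <- R -> B <- P <- H -> V
  P3: L <- R -> B <- P -> J <- H -> V
  P4: L <- R -> B <- J <- H -> V
  P5: L <- R -> B <- J <- P <- H -> V
  P6: L <- H -> V
That exhausts the simple backdoor paths. Count: 6.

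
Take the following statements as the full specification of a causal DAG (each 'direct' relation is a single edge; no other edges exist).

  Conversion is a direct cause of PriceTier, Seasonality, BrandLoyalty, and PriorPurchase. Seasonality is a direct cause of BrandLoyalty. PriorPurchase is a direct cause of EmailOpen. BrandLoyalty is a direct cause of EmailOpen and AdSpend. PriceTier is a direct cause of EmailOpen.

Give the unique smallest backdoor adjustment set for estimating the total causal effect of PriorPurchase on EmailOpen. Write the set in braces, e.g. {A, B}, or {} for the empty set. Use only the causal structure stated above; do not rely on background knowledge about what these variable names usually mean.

{Conversion}

Variables eligible for adjustment (non-descendants of PriorPurchase, excluding PriorPurchase and EmailOpen): {AdSpend, BrandLoyalty, Conversion, PriceTier, Seasonality}.
Backdoor paths from PriorPurchase to EmailOpen:
  P1: PriorPurchase <- Conversion -> PriceTier -> EmailOpen
  P2: PriorPurchase <- Conversion -> Seasonality -> BrandLoyalty -> EmailOpen
  P3: PriorPurchase <- Conversion -> BrandLoyalty -> EmailOpen
The empty set is not sufficient: P1 (PriorPurchase <- Conversion -> PriceTier -> EmailOpen) has no collider blocking it and no conditioned non-collider, so it is open.
Try {Conversion}:
  P1: blocked at fork node Conversion ∈ conditioning set.
  P2: blocked at fork node Conversion ∈ conditioning set.
  P3: blocked at fork node Conversion ∈ conditioning set.
{Conversion} contains no descendant of PriorPurchase and blocks every backdoor path.
No other singleton works — e.g. {PriceTier} leaves P2 open — so {Conversion} is the unique smallest valid adjustment set.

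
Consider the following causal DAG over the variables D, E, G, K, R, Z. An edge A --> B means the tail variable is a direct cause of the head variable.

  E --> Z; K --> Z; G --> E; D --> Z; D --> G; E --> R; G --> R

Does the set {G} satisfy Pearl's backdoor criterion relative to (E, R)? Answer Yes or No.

Yes

Backdoor paths from E to R (paths whose first edge points into E):
  P1: E <- G -> R
Condition 1 (no descendant of E in the set): holds — descendants of E are {R, Z}; none are in {G}.
Condition 2 (every backdoor path blocked by {G}):
  P1: blocked at fork node G ∈ conditioning set.
{G} satisfies the backdoor criterion.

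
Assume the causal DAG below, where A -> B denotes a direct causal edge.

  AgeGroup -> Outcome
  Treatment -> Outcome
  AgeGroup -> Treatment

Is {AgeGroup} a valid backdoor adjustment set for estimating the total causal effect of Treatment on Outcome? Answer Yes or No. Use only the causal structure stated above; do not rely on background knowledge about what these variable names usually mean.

Backdoor paths from Treatment to Outcome (paths whose first edge points into Treatment):
  P1: Treatment <- AgeGroup -> Outcome
Condition 1 (no descendant of Treatment in the set): holds — descendants of Treatment are {Outcome}; none are in {AgeGroup}.
Condition 2 (every backdoor path blocked by {AgeGroup}):
  P1: blocked at fork node AgeGroup ∈ conditioning set.
{AgeGroup} satisfies the backdoor criterion.

Yes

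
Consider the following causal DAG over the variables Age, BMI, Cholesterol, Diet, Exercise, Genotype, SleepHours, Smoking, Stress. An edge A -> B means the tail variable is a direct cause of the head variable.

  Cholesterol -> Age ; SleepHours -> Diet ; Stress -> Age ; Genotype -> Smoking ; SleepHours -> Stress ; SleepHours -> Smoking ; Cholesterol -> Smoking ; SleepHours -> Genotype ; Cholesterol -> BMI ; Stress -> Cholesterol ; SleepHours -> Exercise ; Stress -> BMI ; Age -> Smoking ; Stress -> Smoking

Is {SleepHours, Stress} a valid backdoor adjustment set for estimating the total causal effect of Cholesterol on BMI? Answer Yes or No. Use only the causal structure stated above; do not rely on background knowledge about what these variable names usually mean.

Backdoor paths from Cholesterol to BMI (paths whose first edge points into Cholesterol):
  P1: Cholesterol <- Stress -> BMI
Condition 1 (no descendant of Cholesterol in the set): holds — descendants of Cholesterol are {Age, BMI, Smoking}; none are in {SleepHours, Stress}.
Condition 2 (every backdoor path blocked by {SleepHours, Stress}):
  P1: blocked at fork node Stress ∈ conditioning set.
{SleepHours, Stress} satisfies the backdoor criterion.

Yes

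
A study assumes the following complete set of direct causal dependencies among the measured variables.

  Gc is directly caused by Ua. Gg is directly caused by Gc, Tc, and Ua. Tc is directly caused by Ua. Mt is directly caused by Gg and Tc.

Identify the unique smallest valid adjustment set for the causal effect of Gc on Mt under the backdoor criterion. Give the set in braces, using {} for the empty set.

Variables eligible for adjustment (non-descendants of Gc, excluding Gc and Mt): {Tc, Ua}.
Backdoor paths from Gc to Mt:
  P1: Gc <- Ua -> Tc -> Gg -> Mt
  P2: Gc <- Ua -> Tc -> Mt
  P3: Gc <- Ua -> Gg <- Tc -> Mt
  P4: Gc <- Ua -> Gg -> Mt
The empty set is not sufficient: P1 (Gc <- Ua -> Tc -> Gg -> Mt) has no collider blocking it and no conditioned non-collider, so it is open.
Try {Ua}:
  P1: blocked at fork node Ua ∈ conditioning set.
  P2: blocked at fork node Ua ∈ conditioning set.
  P3: blocked at fork node Ua ∈ conditioning set.
  P4: blocked at fork node Ua ∈ conditioning set.
{Ua} contains no descendant of Gc and blocks every backdoor path.
No other singleton works — e.g. {Tc} leaves P4 open — so {Ua} is the unique smallest valid adjustment set.

{Ua}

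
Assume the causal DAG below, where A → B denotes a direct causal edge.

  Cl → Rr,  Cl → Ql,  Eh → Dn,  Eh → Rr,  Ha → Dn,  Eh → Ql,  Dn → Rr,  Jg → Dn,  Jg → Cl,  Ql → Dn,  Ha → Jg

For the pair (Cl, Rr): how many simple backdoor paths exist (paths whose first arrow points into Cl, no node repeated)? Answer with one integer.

A backdoor path from Cl to Rr is any simple undirected path whose first edge points into Cl (i.e. leaves Cl via a parent).
Parents of Cl: {Jg}.
Enumerating:
  P1: Cl <- Jg <- Ha -> Dn <- Eh -> Rr
  P2: Cl <- Jg <- Ha -> Dn <- Ql <- Eh -> Rr
  P3: Cl <- Jg <- Ha -> Dn -> Rr
  P4: Cl <- Jg -> Dn <- Eh -> Rr
  P5: Cl <- Jg -> Dn <- Ql <- Eh -> Rr
  P6: Cl <- Jg -> Dn -> Rr
That exhausts the simple backdoor paths. Count: 6.

6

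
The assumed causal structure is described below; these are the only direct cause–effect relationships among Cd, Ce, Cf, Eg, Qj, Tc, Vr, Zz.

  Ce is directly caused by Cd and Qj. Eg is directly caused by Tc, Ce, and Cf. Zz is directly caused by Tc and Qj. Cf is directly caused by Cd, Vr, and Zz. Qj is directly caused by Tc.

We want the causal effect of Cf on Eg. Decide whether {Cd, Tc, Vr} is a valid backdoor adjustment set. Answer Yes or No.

No

Backdoor paths from Cf to Eg (paths whose first edge points into Cf):
  P1: Cf <- Cd -> Ce <- Qj <- Tc -> Eg
  P2: Cf <- Cd -> Ce <- Qj -> Zz <- Tc -> Eg
  P3: Cf <- Cd -> Ce -> Eg
  P4: Cf <- Zz <- Tc -> Qj -> Ce -> Eg
  P5: Cf <- Zz <- Tc -> Eg
  P6: Cf <- Zz <- Qj <- Tc -> Eg
  P7: Cf <- Zz <- Qj -> Ce -> Eg
Condition 1 (no descendant of Cf in the set): holds — descendants of Cf are {Eg}; none are in {Cd, Tc, Vr}.
Condition 2 (every backdoor path blocked by {Cd, Tc, Vr}):
  P1: blocked at fork node Cd ∈ conditioning set.
  P2: blocked at fork node Cd ∈ conditioning set.
  P3: blocked at fork node Cd ∈ conditioning set.
  P4: blocked at fork node Tc ∈ conditioning set.
  P5: blocked at fork node Tc ∈ conditioning set.
  P6: blocked at fork node Tc ∈ conditioning set.
  P7: open — no interior node is in the conditioning set.
{Cd, Tc, Vr} does not satisfy the backdoor criterion.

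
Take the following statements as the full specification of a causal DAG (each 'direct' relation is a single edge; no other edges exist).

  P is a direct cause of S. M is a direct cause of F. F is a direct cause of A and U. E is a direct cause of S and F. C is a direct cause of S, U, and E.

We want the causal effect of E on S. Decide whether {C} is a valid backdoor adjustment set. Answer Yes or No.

Yes

Backdoor paths from E to S (paths whose first edge points into E):
  P1: E <- C -> S
Condition 1 (no descendant of E in the set): holds — descendants of E are {A, F, S, U}; none are in {C}.
Condition 2 (every backdoor path blocked by {C}):
  P1: blocked at fork node C ∈ conditioning set.
{C} satisfies the backdoor criterion.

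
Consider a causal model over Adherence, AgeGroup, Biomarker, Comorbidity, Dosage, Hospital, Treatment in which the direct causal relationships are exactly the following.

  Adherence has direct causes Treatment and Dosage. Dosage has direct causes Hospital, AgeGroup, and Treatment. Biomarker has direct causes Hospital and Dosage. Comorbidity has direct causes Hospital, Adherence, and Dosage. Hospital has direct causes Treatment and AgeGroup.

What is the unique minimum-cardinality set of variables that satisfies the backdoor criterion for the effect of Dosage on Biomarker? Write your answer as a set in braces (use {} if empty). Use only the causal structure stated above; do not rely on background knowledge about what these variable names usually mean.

{Hospital}

Variables eligible for adjustment (non-descendants of Dosage, excluding Dosage and Biomarker): {AgeGroup, Hospital, Treatment}.
Backdoor paths from Dosage to Biomarker:
  P1: Dosage <- AgeGroup -> Hospital -> Biomarker
  P2: Dosage <- Treatment -> Hospital -> Biomarker
  P3: Dosage <- Treatment -> Adherence -> Comorbidity <- Hospital -> Biomarker
  P4: Dosage <- Hospital -> Biomarker
The empty set is not sufficient: P1 (Dosage <- AgeGroup -> Hospital -> Biomarker) has no collider blocking it and no conditioned non-collider, so it is open.
Try {Hospital}:
  P1: blocked at chain node Hospital ∈ conditioning set.
  P2: blocked at chain node Hospital ∈ conditioning set.
  P3: blocked at collider Comorbidity (neither it nor any descendant is in the conditioning set).
  P4: blocked at fork node Hospital ∈ conditioning set.
{Hospital} contains no descendant of Dosage and blocks every backdoor path.
No other singleton works — e.g. {AgeGroup} leaves P2 open — so {Hospital} is the unique smallest valid adjustment set.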